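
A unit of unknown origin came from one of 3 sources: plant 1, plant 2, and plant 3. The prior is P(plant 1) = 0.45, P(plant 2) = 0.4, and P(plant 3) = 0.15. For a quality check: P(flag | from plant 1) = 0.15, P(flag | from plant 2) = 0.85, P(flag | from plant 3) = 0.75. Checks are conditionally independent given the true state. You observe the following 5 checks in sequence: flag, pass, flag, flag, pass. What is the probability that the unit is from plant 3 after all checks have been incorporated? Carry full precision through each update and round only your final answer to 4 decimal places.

After 'flag': normaliser = 0.15·0.4500 + 0.85·0.4000 + 0.75·0.1500; P(plant 1) ≈ 0.1298, P(plant 2) ≈ 0.6538, P(plant 3) ≈ 0.2163
After 'pass': normaliser = 0.85·0.1298 + 0.15·0.6538 + 0.25·0.2163; P(plant 1) ≈ 0.4203, P(plant 2) ≈ 0.3736, P(plant 3) ≈ 0.2060
After 'flag': normaliser = 0.15·0.4203 + 0.85·0.3736 + 0.75·0.2060; P(plant 1) ≈ 0.1178, P(plant 2) ≈ 0.5934, P(plant 3) ≈ 0.2888
After 'flag': normaliser = 0.15·0.1178 + 0.85·0.5934 + 0.75·0.2888; P(plant 1) ≈ 0.0239, P(plant 2) ≈ 0.6829, P(plant 3) ≈ 0.2932
After 'pass': normaliser = 0.85·0.0239 + 0.15·0.6829 + 0.25·0.2932; P(plant 1) ≈ 0.1037, P(plant 2) ≈ 0.5224, P(plant 3) ≈ 0.3738

0.3738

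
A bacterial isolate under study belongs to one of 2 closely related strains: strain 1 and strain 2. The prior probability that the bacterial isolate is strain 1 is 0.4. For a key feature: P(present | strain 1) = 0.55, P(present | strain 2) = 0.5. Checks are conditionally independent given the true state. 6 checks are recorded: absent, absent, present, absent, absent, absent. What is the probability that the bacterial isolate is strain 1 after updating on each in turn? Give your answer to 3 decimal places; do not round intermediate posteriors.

0.302

After 'absent': P(strain 1) = 0.45·0.4000 / (0.45·0.4000 + 0.5·0.6000) ≈ 0.3750
After 'absent': P(strain 1) = 0.45·0.3750 / (0.45·0.3750 + 0.5·0.6250) ≈ 0.3506
After 'present': P(strain 1) = 0.55·0.3506 / (0.55·0.3506 + 0.5·0.6494) ≈ 0.3726
After 'absent': P(strain 1) = 0.45·0.3726 / (0.45·0.3726 + 0.5·0.6274) ≈ 0.3484
After 'absent': P(strain 1) = 0.45·0.3484 / (0.45·0.3484 + 0.5·0.6516) ≈ 0.3248
After 'absent': P(strain 1) = 0.45·0.3248 / (0.45·0.3248 + 0.5·0.6752) ≈ 0.3022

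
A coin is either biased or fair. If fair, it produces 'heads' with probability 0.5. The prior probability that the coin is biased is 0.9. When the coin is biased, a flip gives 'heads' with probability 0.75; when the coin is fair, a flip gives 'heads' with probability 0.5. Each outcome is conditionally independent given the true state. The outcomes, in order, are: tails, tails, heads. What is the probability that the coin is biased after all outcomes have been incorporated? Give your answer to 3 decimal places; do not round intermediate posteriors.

After 'tails': P(biased) = 0.25·0.9000 / (0.25·0.9000 + 0.5·0.1000) ≈ 0.8182
After 'tails': P(biased) = 0.25·0.8182 / (0.25·0.8182 + 0.5·0.1818) ≈ 0.6923
After 'heads': P(biased) = 0.75·0.6923 / (0.75·0.6923 + 0.5·0.3077) ≈ 0.7714

0.771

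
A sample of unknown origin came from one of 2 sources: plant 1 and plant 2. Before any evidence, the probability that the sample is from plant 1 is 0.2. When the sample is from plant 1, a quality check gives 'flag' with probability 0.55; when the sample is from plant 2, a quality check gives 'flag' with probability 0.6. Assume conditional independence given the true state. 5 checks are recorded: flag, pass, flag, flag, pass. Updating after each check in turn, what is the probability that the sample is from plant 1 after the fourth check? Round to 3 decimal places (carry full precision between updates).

0.178

After 'flag': P(plant 1) = 0.55·0.2000 / (0.55·0.2000 + 0.6·0.8000) ≈ 0.1864
After 'pass': P(plant 1) = 0.45·0.1864 / (0.45·0.1864 + 0.4·0.8136) ≈ 0.2050
After 'flag': P(plant 1) = 0.55·0.2050 / (0.55·0.2050 + 0.6·0.7950) ≈ 0.1912
After 'flag': P(plant 1) = 0.55·0.1912 / (0.55·0.1912 + 0.6·0.8088) ≈ 0.1781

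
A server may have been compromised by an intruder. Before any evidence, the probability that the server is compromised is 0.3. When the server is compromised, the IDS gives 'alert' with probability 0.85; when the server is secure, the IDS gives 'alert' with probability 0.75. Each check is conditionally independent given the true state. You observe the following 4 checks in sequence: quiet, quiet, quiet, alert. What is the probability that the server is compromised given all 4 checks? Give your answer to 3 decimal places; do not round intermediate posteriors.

After 'quiet': P(compromised) = 0.15·0.3000 / (0.15·0.3000 + 0.25·0.7000) ≈ 0.2045
After 'quiet': P(compromised) = 0.15·0.2045 / (0.15·0.2045 + 0.25·0.7955) ≈ 0.1337
After 'quiet': P(compromised) = 0.15·0.1337 / (0.15·0.1337 + 0.25·0.8663) ≈ 0.0847
After 'alert': P(compromised) = 0.85·0.0847 / (0.85·0.0847 + 0.75·0.9153) ≈ 0.0950

0.095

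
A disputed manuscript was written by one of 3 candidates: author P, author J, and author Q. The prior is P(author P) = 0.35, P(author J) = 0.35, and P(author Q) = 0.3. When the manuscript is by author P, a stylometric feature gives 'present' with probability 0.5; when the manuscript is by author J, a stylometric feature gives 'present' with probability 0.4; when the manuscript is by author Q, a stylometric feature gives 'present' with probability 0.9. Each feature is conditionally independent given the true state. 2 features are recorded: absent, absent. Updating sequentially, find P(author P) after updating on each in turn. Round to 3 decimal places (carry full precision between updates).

After 'absent': normaliser = 0.5·0.3500 + 0.6·0.3500 + 0.1·0.3000; P(author P) ≈ 0.4217, P(author J) ≈ 0.5060, P(author Q) ≈ 0.0723
After 'absent': normaliser = 0.5·0.4217 + 0.6·0.5060 + 0.1·0.0723; P(author P) ≈ 0.4042, P(author J) ≈ 0.5820, P(author Q) ≈ 0.0139

0.404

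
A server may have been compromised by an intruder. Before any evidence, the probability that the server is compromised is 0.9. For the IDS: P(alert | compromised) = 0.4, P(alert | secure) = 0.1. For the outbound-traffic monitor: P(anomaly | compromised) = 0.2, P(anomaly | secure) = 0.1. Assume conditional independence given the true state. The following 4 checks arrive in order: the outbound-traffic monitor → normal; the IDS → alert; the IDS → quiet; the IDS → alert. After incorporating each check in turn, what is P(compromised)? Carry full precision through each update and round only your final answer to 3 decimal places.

After the outbound-traffic monitor='normal': P(compromised) = 0.8·0.9000 / (0.8·0.9000 + 0.9·0.1000) ≈ 0.8889
After the IDS='alert': P(compromised) = 0.4·0.8889 / (0.4·0.8889 + 0.1·0.1111) ≈ 0.9697
After the IDS='quiet': P(compromised) = 0.6·0.9697 / (0.6·0.9697 + 0.9·0.0303) ≈ 0.9552
After the IDS='alert': P(compromised) = 0.4·0.9552 / (0.4·0.9552 + 0.1·0.0448) ≈ 0.9884

0.988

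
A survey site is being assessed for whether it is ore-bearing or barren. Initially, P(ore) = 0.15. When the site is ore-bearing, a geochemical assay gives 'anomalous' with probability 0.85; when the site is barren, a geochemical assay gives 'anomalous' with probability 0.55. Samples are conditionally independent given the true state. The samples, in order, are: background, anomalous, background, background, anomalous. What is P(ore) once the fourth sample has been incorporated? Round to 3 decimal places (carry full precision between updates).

After 'background': P(ore) = 0.15·0.1500 / (0.15·0.1500 + 0.45·0.8500) ≈ 0.0556
After 'anomalous': P(ore) = 0.85·0.0556 / (0.85·0.0556 + 0.55·0.9444) ≈ 0.0833
After 'background': P(ore) = 0.15·0.0833 / (0.15·0.0833 + 0.45·0.9167) ≈ 0.0294
After 'background': P(ore) = 0.15·0.0294 / (0.15·0.0294 + 0.45·0.9706) ≈ 0.0100

0.010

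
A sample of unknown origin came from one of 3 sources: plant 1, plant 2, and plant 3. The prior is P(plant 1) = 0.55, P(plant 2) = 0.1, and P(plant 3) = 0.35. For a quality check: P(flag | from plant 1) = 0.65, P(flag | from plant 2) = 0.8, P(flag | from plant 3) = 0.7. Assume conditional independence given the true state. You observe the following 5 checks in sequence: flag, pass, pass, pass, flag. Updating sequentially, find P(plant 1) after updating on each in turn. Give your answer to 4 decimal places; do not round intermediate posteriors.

Each posterior becomes the prior for the next update.
After 'flag': normaliser = 0.65·0.5500 + 0.8·0.1000 + 0.7·0.3500; P(plant 1) ≈ 0.5238, P(plant 2) ≈ 0.1172, P(plant 3) ≈ 0.3590
After 'pass': normaliser = 0.35·0.5238 + 0.2·0.1172 + 0.3·0.3590; P(plant 1) ≈ 0.5830, P(plant 2) ≈ 0.0745, P(plant 3) ≈ 0.3425
After 'pass': normaliser = 0.35·0.5830 + 0.2·0.0745 + 0.3·0.3425; P(plant 1) ≈ 0.6343, P(plant 2) ≈ 0.0463, P(plant 3) ≈ 0.3194
After 'pass': normaliser = 0.35·0.6343 + 0.2·0.0463 + 0.3·0.3194; P(plant 1) ≈ 0.6787, P(plant 2) ≈ 0.0283, P(plant 3) ≈ 0.2929
After 'flag': normaliser = 0.65·0.6787 + 0.8·0.0283 + 0.7·0.2929; P(plant 1) ≈ 0.6596, P(plant 2) ≈ 0.0339, P(plant 3) ≈ 0.3065

0.6596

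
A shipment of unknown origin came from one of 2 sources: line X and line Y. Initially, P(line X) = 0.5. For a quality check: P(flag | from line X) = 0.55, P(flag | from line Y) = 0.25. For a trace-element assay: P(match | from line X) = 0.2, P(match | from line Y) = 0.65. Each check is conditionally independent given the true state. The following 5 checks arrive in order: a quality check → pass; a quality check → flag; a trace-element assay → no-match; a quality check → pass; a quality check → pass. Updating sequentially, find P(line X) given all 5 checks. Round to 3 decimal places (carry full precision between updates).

After a quality check='pass': P(line X) = 0.45·0.5000 / (0.45·0.5000 + 0.75·0.5000) ≈ 0.3750
After a quality check='flag': P(line X) = 0.55·0.3750 / (0.55·0.3750 + 0.25·0.6250) ≈ 0.5690
After a trace-element assay='no-match': P(line X) = 0.8·0.5690 / (0.8·0.5690 + 0.35·0.4310) ≈ 0.7511
After a quality check='pass': P(line X) = 0.45·0.7511 / (0.45·0.7511 + 0.75·0.2489) ≈ 0.6442
After a quality check='pass': P(line X) = 0.45·0.6442 / (0.45·0.6442 + 0.75·0.3558) ≈ 0.5207

0.521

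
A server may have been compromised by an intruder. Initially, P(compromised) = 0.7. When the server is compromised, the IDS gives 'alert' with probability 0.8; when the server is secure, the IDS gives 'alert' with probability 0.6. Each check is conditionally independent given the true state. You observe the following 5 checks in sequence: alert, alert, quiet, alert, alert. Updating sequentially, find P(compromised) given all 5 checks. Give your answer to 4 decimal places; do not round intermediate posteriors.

0.7867

Apply Bayes' rule sequentially, carrying P(compromised) forward.
After 'alert': P(compromised) = 0.8·0.7000 / (0.8·0.7000 + 0.6·0.3000) ≈ 0.7568
After 'alert': P(compromised) = 0.8·0.7568 / (0.8·0.7568 + 0.6·0.2432) ≈ 0.8058
After 'quiet': P(compromised) = 0.2·0.8058 / (0.2·0.8058 + 0.4·0.1942) ≈ 0.6747
After 'alert': P(compromised) = 0.8·0.6747 / (0.8·0.6747 + 0.6·0.3253) ≈ 0.7344
After 'alert': P(compromised) = 0.8·0.7344 / (0.8·0.7344 + 0.6·0.2656) ≈ 0.7867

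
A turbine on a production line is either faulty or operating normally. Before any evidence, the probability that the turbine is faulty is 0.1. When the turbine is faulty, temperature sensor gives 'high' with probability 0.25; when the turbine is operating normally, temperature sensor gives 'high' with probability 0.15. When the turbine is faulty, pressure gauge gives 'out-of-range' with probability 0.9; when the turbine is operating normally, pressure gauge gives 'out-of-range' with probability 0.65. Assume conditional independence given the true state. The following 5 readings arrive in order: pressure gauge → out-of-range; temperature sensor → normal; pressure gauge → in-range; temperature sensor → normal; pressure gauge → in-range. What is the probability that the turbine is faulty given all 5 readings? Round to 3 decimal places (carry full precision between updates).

Each posterior becomes the prior for the next update.
After pressure gauge='out-of-range': P(faulty) = 0.9·0.1000 / (0.9·0.1000 + 0.65·0.9000) ≈ 0.1333
After temperature sensor='normal': P(faulty) = 0.75·0.1333 / (0.75·0.1333 + 0.85·0.8667) ≈ 0.1195
After pressure gauge='in-range': P(faulty) = 0.1·0.1195 / (0.1·0.1195 + 0.35·0.8805) ≈ 0.0373
After temperature sensor='normal': P(faulty) = 0.75·0.0373 / (0.75·0.0373 + 0.85·0.9627) ≈ 0.0331
After pressure gauge='in-range': P(faulty) = 0.1·0.0331 / (0.1·0.0331 + 0.35·0.9669) ≈ 0.0097

0.010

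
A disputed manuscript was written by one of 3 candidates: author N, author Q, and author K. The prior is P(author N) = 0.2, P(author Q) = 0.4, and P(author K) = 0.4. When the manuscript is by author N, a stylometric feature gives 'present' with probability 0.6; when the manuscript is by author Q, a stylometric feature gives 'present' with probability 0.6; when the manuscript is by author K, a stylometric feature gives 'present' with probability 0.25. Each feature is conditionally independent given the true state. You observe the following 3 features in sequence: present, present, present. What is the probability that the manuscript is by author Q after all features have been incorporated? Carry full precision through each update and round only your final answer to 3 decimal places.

0.636

After 'present': normaliser = 0.6·0.2000 + 0.6·0.4000 + 0.25·0.4000; P(author N) ≈ 0.2609, P(author Q) ≈ 0.5217, P(author K) ≈ 0.2174
After 'present': normaliser = 0.6·0.2609 + 0.6·0.5217 + 0.25·0.2174; P(author N) ≈ 0.2988, P(author Q) ≈ 0.5975, P(author K) ≈ 0.1037
After 'present': normaliser = 0.6·0.2988 + 0.6·0.5975 + 0.25·0.1037; P(author N) ≈ 0.3180, P(author Q) ≈ 0.6360, P(author K) ≈ 0.0460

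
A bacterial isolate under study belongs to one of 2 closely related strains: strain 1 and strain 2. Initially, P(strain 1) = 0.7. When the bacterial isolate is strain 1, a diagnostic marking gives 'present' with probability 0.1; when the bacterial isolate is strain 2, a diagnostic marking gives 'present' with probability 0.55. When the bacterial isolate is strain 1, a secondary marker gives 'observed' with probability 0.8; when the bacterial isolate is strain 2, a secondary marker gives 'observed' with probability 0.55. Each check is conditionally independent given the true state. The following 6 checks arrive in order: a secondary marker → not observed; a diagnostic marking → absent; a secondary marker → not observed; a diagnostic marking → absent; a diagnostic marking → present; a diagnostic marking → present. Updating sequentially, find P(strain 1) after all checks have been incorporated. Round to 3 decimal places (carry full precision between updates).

After a secondary marker='not observed': P(strain 1) = 0.2·0.7000 / (0.2·0.7000 + 0.45·0.3000) ≈ 0.5091
After a diagnostic marking='absent': P(strain 1) = 0.9·0.5091 / (0.9·0.5091 + 0.45·0.4909) ≈ 0.6747
After a secondary marker='not observed': P(strain 1) = 0.2·0.6747 / (0.2·0.6747 + 0.45·0.3253) ≈ 0.4797
After a diagnostic marking='absent': P(strain 1) = 0.9·0.4797 / (0.9·0.4797 + 0.45·0.5203) ≈ 0.6483
After a diagnostic marking='present': P(strain 1) = 0.1·0.6483 / (0.1·0.6483 + 0.55·0.3517) ≈ 0.2511
After a diagnostic marking='present': P(strain 1) = 0.1·0.2511 / (0.1·0.2511 + 0.55·0.7489) ≈ 0.0574

0.057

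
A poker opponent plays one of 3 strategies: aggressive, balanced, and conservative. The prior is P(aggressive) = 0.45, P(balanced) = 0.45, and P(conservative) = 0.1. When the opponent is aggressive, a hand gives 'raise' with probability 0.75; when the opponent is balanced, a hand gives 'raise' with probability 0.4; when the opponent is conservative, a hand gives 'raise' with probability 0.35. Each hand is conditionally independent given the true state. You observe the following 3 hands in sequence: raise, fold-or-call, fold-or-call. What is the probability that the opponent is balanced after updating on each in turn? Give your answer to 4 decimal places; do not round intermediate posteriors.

0.6436

After 'raise': normaliser = 0.75·0.4500 + 0.4·0.4500 + 0.35·0.1000; P(aggressive) ≈ 0.6109, P(balanced) ≈ 0.3258, P(conservative) ≈ 0.0633
After 'fold-or-call': normaliser = 0.25·0.6109 + 0.6·0.3258 + 0.65·0.0633; P(aggressive) ≈ 0.3922, P(balanced) ≈ 0.5020, P(conservative) ≈ 0.1058
After 'fold-or-call': normaliser = 0.25·0.3922 + 0.6·0.5020 + 0.65·0.1058; P(aggressive) ≈ 0.2095, P(balanced) ≈ 0.6436, P(conservative) ≈ 0.1469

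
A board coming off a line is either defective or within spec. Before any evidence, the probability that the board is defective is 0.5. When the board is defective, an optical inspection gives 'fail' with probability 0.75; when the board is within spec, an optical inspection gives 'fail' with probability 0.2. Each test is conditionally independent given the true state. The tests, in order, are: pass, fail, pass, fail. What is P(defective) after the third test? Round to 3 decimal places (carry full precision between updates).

After 'pass': P(defective) = 0.25·0.5000 / (0.25·0.5000 + 0.8·0.5000) ≈ 0.2381
After 'fail': P(defective) = 0.75·0.2381 / (0.75·0.2381 + 0.2·0.7619) ≈ 0.5396
After 'pass': P(defective) = 0.25·0.5396 / (0.25·0.5396 + 0.8·0.4604) ≈ 0.2680

0.268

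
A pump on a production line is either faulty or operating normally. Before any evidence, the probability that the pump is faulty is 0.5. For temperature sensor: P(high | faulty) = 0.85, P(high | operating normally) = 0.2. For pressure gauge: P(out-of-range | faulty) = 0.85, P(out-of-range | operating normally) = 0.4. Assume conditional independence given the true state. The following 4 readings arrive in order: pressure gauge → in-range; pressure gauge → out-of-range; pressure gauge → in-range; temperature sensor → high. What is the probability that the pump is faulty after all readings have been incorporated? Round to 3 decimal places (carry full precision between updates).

0.361

After pressure gauge='in-range': P(faulty) = 0.15·0.5000 / (0.15·0.5000 + 0.6·0.5000) ≈ 0.2000
After pressure gauge='out-of-range': P(faulty) = 0.85·0.2000 / (0.85·0.2000 + 0.4·0.8000) ≈ 0.3469
After pressure gauge='in-range': P(faulty) = 0.15·0.3469 / (0.15·0.3469 + 0.6·0.6531) ≈ 0.1172
After temperature sensor='high': P(faulty) = 0.85·0.1172 / (0.85·0.1172 + 0.2·0.8828) ≈ 0.3608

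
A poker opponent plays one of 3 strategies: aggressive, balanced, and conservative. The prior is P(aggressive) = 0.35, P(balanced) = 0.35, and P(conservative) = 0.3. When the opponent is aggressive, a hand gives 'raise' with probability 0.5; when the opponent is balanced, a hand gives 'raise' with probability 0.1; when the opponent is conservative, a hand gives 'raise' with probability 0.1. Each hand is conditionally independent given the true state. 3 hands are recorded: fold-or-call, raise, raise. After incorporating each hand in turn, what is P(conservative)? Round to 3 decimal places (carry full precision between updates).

0.054

After 'fold-or-call': normaliser = 0.5·0.3500 + 0.9·0.3500 + 0.9·0.3000; P(aggressive) ≈ 0.2303, P(balanced) ≈ 0.4145, P(conservative) ≈ 0.3553
After 'raise': normaliser = 0.5·0.2303 + 0.1·0.4145 + 0.1·0.3553; P(aggressive) ≈ 0.5993, P(balanced) ≈ 0.2158, P(conservative) ≈ 0.1849
After 'raise': normaliser = 0.5·0.5993 + 0.1·0.2158 + 0.1·0.1849; P(aggressive) ≈ 0.8821, P(balanced) ≈ 0.0635, P(conservative) ≈ 0.0544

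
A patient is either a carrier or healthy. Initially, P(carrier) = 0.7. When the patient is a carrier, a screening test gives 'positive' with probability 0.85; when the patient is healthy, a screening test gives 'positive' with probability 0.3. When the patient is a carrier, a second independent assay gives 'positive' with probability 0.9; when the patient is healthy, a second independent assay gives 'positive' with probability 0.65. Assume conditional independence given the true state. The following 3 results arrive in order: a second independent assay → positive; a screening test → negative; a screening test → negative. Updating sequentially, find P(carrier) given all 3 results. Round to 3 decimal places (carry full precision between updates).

0.129

After a second independent assay='positive': P(carrier) = 0.9·0.7000 / (0.9·0.7000 + 0.65·0.3000) ≈ 0.7636
After a screening test='negative': P(carrier) = 0.15·0.7636 / (0.15·0.7636 + 0.7·0.2364) ≈ 0.4091
After a screening test='negative': P(carrier) = 0.15·0.4091 / (0.15·0.4091 + 0.7·0.5909) ≈ 0.1292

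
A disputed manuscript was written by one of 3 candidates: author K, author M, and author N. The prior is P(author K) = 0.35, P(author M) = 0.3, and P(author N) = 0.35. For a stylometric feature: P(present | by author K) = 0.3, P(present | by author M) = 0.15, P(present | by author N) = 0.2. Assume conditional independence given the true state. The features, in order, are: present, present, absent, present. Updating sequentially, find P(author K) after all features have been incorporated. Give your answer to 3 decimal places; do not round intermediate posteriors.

0.681

After 'present': normaliser = 0.3·0.3500 + 0.15·0.3000 + 0.2·0.3500; P(author K) ≈ 0.4773, P(author M) ≈ 0.2045, P(author N) ≈ 0.3182
After 'present': normaliser = 0.3·0.4773 + 0.15·0.2045 + 0.2·0.3182; P(author K) ≈ 0.6029, P(author M) ≈ 0.1292, P(author N) ≈ 0.2679
After 'absent': normaliser = 0.7·0.6029 + 0.85·0.1292 + 0.8·0.2679; P(author K) ≈ 0.5656, P(author M) ≈ 0.1472, P(author N) ≈ 0.2873
After 'present': normaliser = 0.3·0.5656 + 0.15·0.1472 + 0.2·0.2873; P(author K) ≈ 0.6809, P(author M) ≈ 0.0886, P(author N) ≈ 0.2306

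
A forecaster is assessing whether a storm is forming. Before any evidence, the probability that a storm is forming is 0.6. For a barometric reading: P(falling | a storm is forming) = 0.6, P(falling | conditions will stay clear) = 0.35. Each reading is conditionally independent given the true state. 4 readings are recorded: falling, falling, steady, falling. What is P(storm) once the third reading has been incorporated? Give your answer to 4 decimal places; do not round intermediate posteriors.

After 'falling': P(storm) = 0.6·0.6000 / (0.6·0.6000 + 0.35·0.4000) ≈ 0.7200
After 'falling': P(storm) = 0.6·0.7200 / (0.6·0.7200 + 0.35·0.2800) ≈ 0.8151
After 'steady': P(storm) = 0.4·0.8151 / (0.4·0.8151 + 0.65·0.1849) ≈ 0.7307

0.7307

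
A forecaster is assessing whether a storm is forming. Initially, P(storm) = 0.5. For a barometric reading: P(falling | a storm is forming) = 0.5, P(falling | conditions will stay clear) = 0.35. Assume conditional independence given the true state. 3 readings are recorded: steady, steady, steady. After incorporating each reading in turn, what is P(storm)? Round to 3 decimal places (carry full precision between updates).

0.313

After 'steady': P(storm) = 0.5·0.5000 / (0.5·0.5000 + 0.65·0.5000) ≈ 0.4348
After 'steady': P(storm) = 0.5·0.4348 / (0.5·0.4348 + 0.65·0.5652) ≈ 0.3717
After 'steady': P(storm) = 0.5·0.3717 / (0.5·0.3717 + 0.65·0.6283) ≈ 0.3128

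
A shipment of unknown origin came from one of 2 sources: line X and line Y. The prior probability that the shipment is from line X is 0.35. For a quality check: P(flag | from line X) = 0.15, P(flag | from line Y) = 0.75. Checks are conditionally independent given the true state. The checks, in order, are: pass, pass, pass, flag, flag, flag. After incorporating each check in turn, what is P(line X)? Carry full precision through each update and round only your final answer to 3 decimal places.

0.145

After 'pass': P(line X) = 0.85·0.3500 / (0.85·0.3500 + 0.25·0.6500) ≈ 0.6467
After 'pass': P(line X) = 0.85·0.6467 / (0.85·0.6467 + 0.25·0.3533) ≈ 0.8616
After 'pass': P(line X) = 0.85·0.8616 / (0.85·0.8616 + 0.25·0.1384) ≈ 0.9549
After 'flag': P(line X) = 0.15·0.9549 / (0.15·0.9549 + 0.75·0.0451) ≈ 0.8089
After 'flag': P(line X) = 0.15·0.8089 / (0.15·0.8089 + 0.75·0.1911) ≈ 0.4584
After 'flag': P(line X) = 0.15·0.4584 / (0.15·0.4584 + 0.75·0.5416) ≈ 0.1448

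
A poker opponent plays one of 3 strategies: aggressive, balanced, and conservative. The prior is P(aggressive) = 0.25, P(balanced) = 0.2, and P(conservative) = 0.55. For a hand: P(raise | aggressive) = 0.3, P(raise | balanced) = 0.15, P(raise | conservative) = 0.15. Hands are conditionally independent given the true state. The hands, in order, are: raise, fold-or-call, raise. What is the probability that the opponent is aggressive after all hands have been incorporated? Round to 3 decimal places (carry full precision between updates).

0.523

After 'raise': normaliser = 0.3·0.2500 + 0.15·0.2000 + 0.15·0.5500; P(aggressive) ≈ 0.4000, P(balanced) ≈ 0.1600, P(conservative) ≈ 0.4400
After 'fold-or-call': normaliser = 0.7·0.4000 + 0.85·0.1600 + 0.85·0.4400; P(aggressive) ≈ 0.3544, P(balanced) ≈ 0.1722, P(conservative) ≈ 0.4734
After 'raise': normaliser = 0.3·0.3544 + 0.15·0.1722 + 0.15·0.4734; P(aggressive) ≈ 0.5234, P(balanced) ≈ 0.1271, P(conservative) ≈ 0.3495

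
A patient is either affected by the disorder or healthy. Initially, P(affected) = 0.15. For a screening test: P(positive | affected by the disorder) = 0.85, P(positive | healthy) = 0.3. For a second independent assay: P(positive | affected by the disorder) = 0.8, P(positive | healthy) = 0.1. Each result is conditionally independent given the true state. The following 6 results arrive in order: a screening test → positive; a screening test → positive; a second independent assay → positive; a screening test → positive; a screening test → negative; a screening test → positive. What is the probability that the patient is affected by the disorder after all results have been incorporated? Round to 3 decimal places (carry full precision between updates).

0.951

After a screening test='positive': P(affected) = 0.85·0.1500 / (0.85·0.1500 + 0.3·0.8500) ≈ 0.3333
After a screening test='positive': P(affected) = 0.85·0.3333 / (0.85·0.3333 + 0.3·0.6667) ≈ 0.5862
After a second independent assay='positive': P(affected) = 0.8·0.5862 / (0.8·0.5862 + 0.1·0.4138) ≈ 0.9189
After a screening test='positive': P(affected) = 0.85·0.9189 / (0.85·0.9189 + 0.3·0.0811) ≈ 0.9698
After a screening test='negative': P(affected) = 0.15·0.9698 / (0.15·0.9698 + 0.7·0.0302) ≈ 0.8731
After a screening test='positive': P(affected) = 0.85·0.8731 / (0.85·0.8731 + 0.3·0.1269) ≈ 0.9512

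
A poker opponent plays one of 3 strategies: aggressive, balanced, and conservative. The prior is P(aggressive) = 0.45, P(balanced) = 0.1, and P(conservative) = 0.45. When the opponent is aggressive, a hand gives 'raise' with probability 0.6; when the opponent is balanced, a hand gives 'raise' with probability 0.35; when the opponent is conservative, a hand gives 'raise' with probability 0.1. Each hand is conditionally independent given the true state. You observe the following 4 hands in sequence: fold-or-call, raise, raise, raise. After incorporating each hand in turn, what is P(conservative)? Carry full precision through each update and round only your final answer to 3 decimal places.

After 'fold-or-call': normaliser = 0.4·0.4500 + 0.65·0.1000 + 0.9·0.4500; P(aggressive) ≈ 0.2769, P(balanced) ≈ 0.1000, P(conservative) ≈ 0.6231
After 'raise': normaliser = 0.6·0.2769 + 0.35·0.1000 + 0.1·0.6231; P(aggressive) ≈ 0.6307, P(balanced) ≈ 0.1328, P(conservative) ≈ 0.2365
After 'raise': normaliser = 0.6·0.6307 + 0.35·0.1328 + 0.1·0.2365; P(aggressive) ≈ 0.8436, P(balanced) ≈ 0.1037, P(conservative) ≈ 0.0527
After 'raise': normaliser = 0.6·0.8436 + 0.35·0.1037 + 0.1·0.0527; P(aggressive) ≈ 0.9241, P(balanced) ≈ 0.0662, P(conservative) ≈ 0.0096

0.010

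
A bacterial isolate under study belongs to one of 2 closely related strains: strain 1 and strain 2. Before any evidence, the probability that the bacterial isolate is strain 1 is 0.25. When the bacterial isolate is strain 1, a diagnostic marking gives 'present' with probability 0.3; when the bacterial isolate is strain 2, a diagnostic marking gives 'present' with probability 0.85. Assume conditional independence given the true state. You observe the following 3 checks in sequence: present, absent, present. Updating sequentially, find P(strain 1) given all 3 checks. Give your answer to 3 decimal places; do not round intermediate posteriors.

After 'present': P(strain 1) = 0.3·0.2500 / (0.3·0.2500 + 0.85·0.7500) ≈ 0.1053
After 'absent': P(strain 1) = 0.7·0.1053 / (0.7·0.1053 + 0.15·0.8947) ≈ 0.3544
After 'present': P(strain 1) = 0.3·0.3544 / (0.3·0.3544 + 0.85·0.6456) ≈ 0.1623

0.162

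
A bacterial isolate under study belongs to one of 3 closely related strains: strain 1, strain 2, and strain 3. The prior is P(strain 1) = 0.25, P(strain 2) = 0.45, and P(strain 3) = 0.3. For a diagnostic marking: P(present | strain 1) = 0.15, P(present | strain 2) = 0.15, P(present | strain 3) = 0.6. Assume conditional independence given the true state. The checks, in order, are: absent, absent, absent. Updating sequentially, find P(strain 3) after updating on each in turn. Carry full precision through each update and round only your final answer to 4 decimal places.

0.0428

Each posterior becomes the prior for the next update.
After 'absent': normaliser = 0.85·0.2500 + 0.85·0.4500 + 0.4·0.3000; P(strain 1) ≈ 0.2972, P(strain 2) ≈ 0.5350, P(strain 3) ≈ 0.1678
After 'absent': normaliser = 0.85·0.2972 + 0.85·0.5350 + 0.4·0.1678; P(strain 1) ≈ 0.3262, P(strain 2) ≈ 0.5871, P(strain 3) ≈ 0.0867
After 'absent': normaliser = 0.85·0.3262 + 0.85·0.5871 + 0.4·0.0867; P(strain 1) ≈ 0.3419, P(strain 2) ≈ 0.6154, P(strain 3) ≈ 0.0428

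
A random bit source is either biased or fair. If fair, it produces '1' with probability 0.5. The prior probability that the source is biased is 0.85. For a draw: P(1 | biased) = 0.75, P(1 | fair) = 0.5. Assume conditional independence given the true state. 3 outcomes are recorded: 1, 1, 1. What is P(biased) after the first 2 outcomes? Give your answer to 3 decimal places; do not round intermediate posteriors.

0.927

Each posterior becomes the prior for the next update.
After '1': P(biased) = 0.75·0.8500 / (0.75·0.8500 + 0.5·0.1500) ≈ 0.8947
After '1': P(biased) = 0.75·0.8947 / (0.75·0.8947 + 0.5·0.1053) ≈ 0.9273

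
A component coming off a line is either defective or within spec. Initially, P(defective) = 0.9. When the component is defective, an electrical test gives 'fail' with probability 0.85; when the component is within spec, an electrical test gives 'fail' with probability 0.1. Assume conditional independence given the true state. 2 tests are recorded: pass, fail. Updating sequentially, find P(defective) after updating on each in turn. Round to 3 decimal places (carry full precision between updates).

After 'pass': P(defective) = 0.15·0.9000 / (0.15·0.9000 + 0.9·0.1000) ≈ 0.6000
After 'fail': P(defective) = 0.85·0.6000 / (0.85·0.6000 + 0.1·0.4000) ≈ 0.9273

0.927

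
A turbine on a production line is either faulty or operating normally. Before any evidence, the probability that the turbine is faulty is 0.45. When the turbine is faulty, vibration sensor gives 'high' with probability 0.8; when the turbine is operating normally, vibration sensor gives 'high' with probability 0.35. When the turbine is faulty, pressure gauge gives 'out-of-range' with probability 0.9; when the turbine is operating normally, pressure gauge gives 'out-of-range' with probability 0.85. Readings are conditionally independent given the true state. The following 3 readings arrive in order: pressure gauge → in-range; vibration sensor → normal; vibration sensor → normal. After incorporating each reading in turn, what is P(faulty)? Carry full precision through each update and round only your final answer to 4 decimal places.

After pressure gauge='in-range': P(faulty) = 0.1·0.4500 / (0.1·0.4500 + 0.15·0.5500) ≈ 0.3529
After vibration sensor='normal': P(faulty) = 0.2·0.3529 / (0.2·0.3529 + 0.65·0.6471) ≈ 0.1437
After vibration sensor='normal': P(faulty) = 0.2·0.1437 / (0.2·0.1437 + 0.65·0.8563) ≈ 0.0491

0.0491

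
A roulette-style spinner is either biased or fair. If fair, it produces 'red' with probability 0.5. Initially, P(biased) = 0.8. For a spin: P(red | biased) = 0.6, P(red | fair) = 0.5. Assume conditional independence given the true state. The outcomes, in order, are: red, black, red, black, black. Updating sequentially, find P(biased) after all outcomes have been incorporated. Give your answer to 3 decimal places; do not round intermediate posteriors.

After 'red': P(biased) = 0.6·0.8000 / (0.6·0.8000 + 0.5·0.2000) ≈ 0.8276
After 'black': P(biased) = 0.4·0.8276 / (0.4·0.8276 + 0.5·0.1724) ≈ 0.7934
After 'red': P(biased) = 0.6·0.7934 / (0.6·0.7934 + 0.5·0.2066) ≈ 0.8217
After 'black': P(biased) = 0.4·0.8217 / (0.4·0.8217 + 0.5·0.1783) ≈ 0.7866
After 'black': P(biased) = 0.4·0.7866 / (0.4·0.7866 + 0.5·0.2134) ≈ 0.7468

0.747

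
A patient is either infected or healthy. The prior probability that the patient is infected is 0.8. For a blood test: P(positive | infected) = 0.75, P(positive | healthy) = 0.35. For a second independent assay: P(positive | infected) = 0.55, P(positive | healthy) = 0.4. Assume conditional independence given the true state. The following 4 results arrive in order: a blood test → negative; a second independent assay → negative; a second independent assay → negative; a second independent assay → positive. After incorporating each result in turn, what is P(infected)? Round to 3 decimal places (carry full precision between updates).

Apply Bayes' rule sequentially, carrying P(infected) forward.
After a blood test='negative': P(infected) = 0.25·0.8000 / (0.25·0.8000 + 0.65·0.2000) ≈ 0.6061
After a second independent assay='negative': P(infected) = 0.45·0.6061 / (0.45·0.6061 + 0.6·0.3939) ≈ 0.5357
After a second independent assay='negative': P(infected) = 0.45·0.5357 / (0.45·0.5357 + 0.6·0.4643) ≈ 0.4639
After a second independent assay='positive': P(infected) = 0.55·0.4639 / (0.55·0.4639 + 0.4·0.5361) ≈ 0.5434

0.543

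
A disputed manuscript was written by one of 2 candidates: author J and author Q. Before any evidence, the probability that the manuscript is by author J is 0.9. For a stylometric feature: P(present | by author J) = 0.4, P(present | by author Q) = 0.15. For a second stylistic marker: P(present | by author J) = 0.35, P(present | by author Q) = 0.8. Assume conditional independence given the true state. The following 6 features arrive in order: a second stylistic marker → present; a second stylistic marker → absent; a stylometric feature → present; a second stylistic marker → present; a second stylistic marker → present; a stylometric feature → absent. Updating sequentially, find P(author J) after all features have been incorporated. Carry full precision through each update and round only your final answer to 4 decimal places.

0.8218

After a second stylistic marker='present': P(author J) = 0.35·0.9000 / (0.35·0.9000 + 0.8·0.1000) ≈ 0.7975
After a second stylistic marker='absent': P(author J) = 0.65·0.7975 / (0.65·0.7975 + 0.2·0.2025) ≈ 0.9275
After a stylometric feature='present': P(author J) = 0.4·0.9275 / (0.4·0.9275 + 0.15·0.0725) ≈ 0.9715
After a second stylistic marker='present': P(author J) = 0.35·0.9715 / (0.35·0.9715 + 0.8·0.0285) ≈ 0.9372
After a second stylistic marker='present': P(author J) = 0.35·0.9372 / (0.35·0.9372 + 0.8·0.0628) ≈ 0.8672
After a stylometric feature='absent': P(author J) = 0.6·0.8672 / (0.6·0.8672 + 0.85·0.1328) ≈ 0.8218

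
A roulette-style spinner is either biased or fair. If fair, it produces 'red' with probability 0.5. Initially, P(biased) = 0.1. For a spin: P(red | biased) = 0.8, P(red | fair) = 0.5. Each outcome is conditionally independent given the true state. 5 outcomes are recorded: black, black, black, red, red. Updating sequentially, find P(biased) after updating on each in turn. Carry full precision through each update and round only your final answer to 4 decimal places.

0.0179

After 'black': P(biased) = 0.2·0.1000 / (0.2·0.1000 + 0.5·0.9000) ≈ 0.0426
After 'black': P(biased) = 0.2·0.0426 / (0.2·0.0426 + 0.5·0.9574) ≈ 0.0175
After 'black': P(biased) = 0.2·0.0175 / (0.2·0.0175 + 0.5·0.9825) ≈ 0.0071
After 'red': P(biased) = 0.8·0.0071 / (0.8·0.0071 + 0.5·0.9929) ≈ 0.0112
After 'red': P(biased) = 0.8·0.0112 / (0.8·0.0112 + 0.5·0.9888) ≈ 0.0179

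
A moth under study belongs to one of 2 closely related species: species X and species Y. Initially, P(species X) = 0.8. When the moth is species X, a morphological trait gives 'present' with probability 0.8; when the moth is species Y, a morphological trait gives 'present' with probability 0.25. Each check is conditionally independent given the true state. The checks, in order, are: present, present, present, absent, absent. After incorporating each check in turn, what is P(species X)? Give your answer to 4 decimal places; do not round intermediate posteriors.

After 'present': P(species X) = 0.8·0.8000 / (0.8·0.8000 + 0.25·0.2000) ≈ 0.9275
After 'present': P(species X) = 0.8·0.9275 / (0.8·0.9275 + 0.25·0.0725) ≈ 0.9762
After 'present': P(species X) = 0.8·0.9762 / (0.8·0.9762 + 0.25·0.0238) ≈ 0.9924
After 'absent': P(species X) = 0.2·0.9924 / (0.2·0.9924 + 0.75·0.0076) ≈ 0.9722
After 'absent': P(species X) = 0.2·0.9722 / (0.2·0.9722 + 0.75·0.0278) ≈ 0.9031

0.9031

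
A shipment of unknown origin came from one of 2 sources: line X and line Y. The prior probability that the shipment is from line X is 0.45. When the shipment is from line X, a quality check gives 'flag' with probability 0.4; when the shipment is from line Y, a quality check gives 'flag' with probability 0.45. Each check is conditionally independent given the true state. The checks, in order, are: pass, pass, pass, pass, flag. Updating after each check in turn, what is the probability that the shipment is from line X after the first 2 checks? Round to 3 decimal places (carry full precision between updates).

0.493

Each posterior becomes the prior for the next update.
After 'pass': P(line X) = 0.6·0.4500 / (0.6·0.4500 + 0.55·0.5500) ≈ 0.4716
After 'pass': P(line X) = 0.6·0.4716 / (0.6·0.4716 + 0.55·0.5284) ≈ 0.4933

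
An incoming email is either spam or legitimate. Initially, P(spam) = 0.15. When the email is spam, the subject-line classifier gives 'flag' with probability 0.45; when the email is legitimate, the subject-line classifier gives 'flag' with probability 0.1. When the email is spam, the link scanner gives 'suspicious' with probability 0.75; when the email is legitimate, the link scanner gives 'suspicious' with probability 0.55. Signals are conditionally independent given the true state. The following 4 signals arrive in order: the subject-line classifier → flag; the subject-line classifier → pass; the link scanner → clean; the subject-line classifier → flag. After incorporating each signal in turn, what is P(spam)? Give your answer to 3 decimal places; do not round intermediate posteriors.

0.548

Each posterior becomes the prior for the next update.
After the subject-line classifier='flag': P(spam) = 0.45·0.1500 / (0.45·0.1500 + 0.1·0.8500) ≈ 0.4426
After the subject-line classifier='pass': P(spam) = 0.55·0.4426 / (0.55·0.4426 + 0.9·0.5574) ≈ 0.3267
After the link scanner='clean': P(spam) = 0.25·0.3267 / (0.25·0.3267 + 0.45·0.6733) ≈ 0.2124
After the subject-line classifier='flag': P(spam) = 0.45·0.2124 / (0.45·0.2124 + 0.1·0.7876) ≈ 0.5482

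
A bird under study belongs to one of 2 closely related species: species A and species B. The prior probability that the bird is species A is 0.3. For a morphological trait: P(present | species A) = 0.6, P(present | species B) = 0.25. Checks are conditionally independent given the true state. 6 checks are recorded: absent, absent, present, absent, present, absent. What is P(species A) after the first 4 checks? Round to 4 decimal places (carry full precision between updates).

Each posterior becomes the prior for the next update.
After 'absent': P(species A) = 0.4·0.3000 / (0.4·0.3000 + 0.75·0.7000) ≈ 0.1860
After 'absent': P(species A) = 0.4·0.1860 / (0.4·0.1860 + 0.75·0.8140) ≈ 0.1087
After 'present': P(species A) = 0.6·0.1087 / (0.6·0.1087 + 0.25·0.8913) ≈ 0.2263
After 'absent': P(species A) = 0.4·0.2263 / (0.4·0.2263 + 0.75·0.7737) ≈ 0.1350

0.1350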